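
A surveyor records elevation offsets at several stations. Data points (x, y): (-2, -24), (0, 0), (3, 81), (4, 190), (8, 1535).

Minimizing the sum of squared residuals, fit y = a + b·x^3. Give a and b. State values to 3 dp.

a = -0.428, b = 2.999

Sums needed: Σ1 = 5, Σx^3 = 595, Σx^3·x^3 = 267033.
Right-hand side: Σy = 1782, Σx^3·y = 800459.
So MᵀM·[a, b]ᵀ = Mᵀy: [[5, 595]; [595, 267033]]·[a, b]ᵀ = [1782, 800459]ᵀ.
Eliminating b: 267033·(row 1) − 595·(row 2) gives 981140·a = 267033·1782 − 595·800459 = -420299, so a = -420299/981140.
Then b = (800459 − 595·(-420299/981140))/267033 = 588401/196228.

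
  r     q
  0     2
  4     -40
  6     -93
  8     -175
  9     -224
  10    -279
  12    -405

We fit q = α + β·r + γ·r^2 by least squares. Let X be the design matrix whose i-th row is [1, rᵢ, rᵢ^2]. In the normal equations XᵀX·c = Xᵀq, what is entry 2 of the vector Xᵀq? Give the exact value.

-11784

Entry 2 ↔ basis r, so (Xᵀq)_{2} = Σᵢ (r)·qᵢ = (0)·(2) + (4)·(-40) + (6)·(-93) + (8)·(-175) + (9)·(-224) + (10)·(-279) + (12)·(-405) = -11784.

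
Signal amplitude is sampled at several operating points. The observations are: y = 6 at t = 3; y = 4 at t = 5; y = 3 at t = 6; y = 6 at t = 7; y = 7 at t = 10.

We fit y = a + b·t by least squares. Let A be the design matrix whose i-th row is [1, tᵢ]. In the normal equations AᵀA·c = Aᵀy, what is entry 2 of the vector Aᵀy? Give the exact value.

Entry 2 ↔ basis t, so (Aᵀy)_{2} = Σᵢ (t)·yᵢ = (3)·(6) + (5)·(4) + (6)·(3) + (7)·(6) + (10)·(7) = 168.

168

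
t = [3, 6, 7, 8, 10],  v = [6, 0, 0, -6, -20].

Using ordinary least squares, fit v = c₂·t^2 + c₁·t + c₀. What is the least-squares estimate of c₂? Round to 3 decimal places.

With design matrix A, AᵀA = [[17874, 2098, 258]; [2098, 258, 34]; [258, 34, 5]] and Aᵀv = [-2330, -230, -20]ᵀ.
Solving the 3×3 system (Gaussian elimination) gives c₂ = -1555/2612, c₁ = 10775/2612, c₀ = -870/653.

c₂ = -0.595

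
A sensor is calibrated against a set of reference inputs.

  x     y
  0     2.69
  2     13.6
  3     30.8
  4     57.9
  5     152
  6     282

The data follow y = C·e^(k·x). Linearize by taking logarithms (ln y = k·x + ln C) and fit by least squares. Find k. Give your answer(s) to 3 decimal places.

With ln yᵢ as the transformed response and xᵢ as the regressor:
Over the data: Σx = 20.0000, Σ(x)² = 90.0000, Σln y = 21.7516, Σx·ln y = 90.7084.
Normal system: [[90.0000, 20.0000]; [20.0000, 6]]·[k, ln C]ᵀ = [90.7084, 21.7516]ᵀ.
Slope k = (n·Σx·ln y − Σx·Σln y)/(n·Σ(x)² − (Σx)²) = (6·90.7084 − 20.0000·21.7516)/140.0000 = 0.78013; ln C = (Σln y − k·Σx)/n = 1.02485.

k = 0.780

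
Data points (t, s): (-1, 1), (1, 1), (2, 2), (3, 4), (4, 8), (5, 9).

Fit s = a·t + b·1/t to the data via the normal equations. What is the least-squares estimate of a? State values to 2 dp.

The normal equations are: 56·a + 6·b = 93;  6·a + (8869/3600)·b = 92/15.
(Σt·t = 56, Σt·1/t = 6, Σ1/t·1/t = 8869/3600, Σt·s = 93, Σ1/t·s = 92/15.)
Eliminating b: (8869/3600)·(row 1) − 6·(row 2) gives (45883/450)·a = (8869/3600)·93 − 6·(92/15) = 230779/1200, so a = 692337/367064.
Then b = ((92/15) − 6·(692337/367064))/(8869/3600) = -96540/45883.

a = 1.89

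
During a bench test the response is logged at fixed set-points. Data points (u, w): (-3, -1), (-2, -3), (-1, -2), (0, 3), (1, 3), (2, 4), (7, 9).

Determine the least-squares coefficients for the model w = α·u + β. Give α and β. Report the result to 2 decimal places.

α = 1.18, β = 1.18

With design matrix A, AᵀA = [[68, 4]; [4, 7]] and Aᵀw = [85, 13]ᵀ.
Determinant 68·7 − 4² = 460.
α = (85·7 − 4·13)/460 = 543/460; β = (68·13 − 4·85)/460 = 136/115.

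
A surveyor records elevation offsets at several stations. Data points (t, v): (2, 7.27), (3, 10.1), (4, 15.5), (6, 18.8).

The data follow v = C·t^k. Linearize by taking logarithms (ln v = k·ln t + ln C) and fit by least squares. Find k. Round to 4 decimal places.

Linearized form: ln v = k·ln t + ln C. From the 4 transformed points,
Σln t = 4.9698, Σ(ln t)² = 6.8196, Σln v = 9.9710, Σln t·ln v = 12.9720.
Equations: 6.8196·k + 4.9698·ln C = 12.9720;  4.9698·k + 4·ln C = 9.9710.
Solving (det = 2.5794): k = 0.90486, ln C = 1.36850.

k = 0.9049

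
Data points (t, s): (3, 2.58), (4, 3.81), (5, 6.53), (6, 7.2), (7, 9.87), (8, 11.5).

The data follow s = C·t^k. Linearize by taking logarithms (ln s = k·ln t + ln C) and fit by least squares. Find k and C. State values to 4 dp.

Linearized form: ln s = k·ln t + ln C. From the 6 transformed points,
XᵀX = [[17.0401, 9.9115]; [9.9115, 6]], rhs = [18.9865, 10.8678]ᵀ  (here Σln t = 9.9115, Σ(ln t)² = 17.0401, Σln s = 10.8678, Σln t·ln s = 18.9865).
Solving (det = 4.0036): k = 1.54956, ln C = -0.74844, so C = exp(-0.74844) = 0.47310.

k = 1.5496, C = 0.4731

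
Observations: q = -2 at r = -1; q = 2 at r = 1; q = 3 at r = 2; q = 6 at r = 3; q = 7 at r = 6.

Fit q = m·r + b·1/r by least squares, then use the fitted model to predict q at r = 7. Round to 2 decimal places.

q̂ = 9.09

Entries of MᵀM: Σr·r = 51, Σr·1/r = 5, Σ1/r·1/r = 43/18.
For Mᵀq: Σr·q = 70, Σ1/r·q = 26/3.
Normal equations: [[51, 5]; [5, 43/18]]·[m, b]ᵀ = [70, 26/3]ᵀ.
Determinant 51·(43/18) − 5² = 581/6.
m = (70·(43/18) − 5·(26/3))/(581/6) = 2230/1743; b = (51·(26/3) − 5·70)/(581/6) = 552/581.
At r = 7: q̂ = (2230/1743)·(7) + (552/581)·(1/7) = 110926/12201.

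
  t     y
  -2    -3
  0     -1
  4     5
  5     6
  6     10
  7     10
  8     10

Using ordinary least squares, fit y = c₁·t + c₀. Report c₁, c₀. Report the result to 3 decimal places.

c₁ = 1.439, c₀ = -0.470

Entries of MᵀM: Σt·t = 194, Σt = 28, Σ1 = 7.
And Σt·y = 266, Σy = 37.
Eliminating c₀: 7·(row 1) − 28·(row 2) gives 574·c₁ = 7·266 − 28·37 = 826, so c₁ = 59/41.
Then c₀ = (37 − 28·(59/41))/7 = -135/287.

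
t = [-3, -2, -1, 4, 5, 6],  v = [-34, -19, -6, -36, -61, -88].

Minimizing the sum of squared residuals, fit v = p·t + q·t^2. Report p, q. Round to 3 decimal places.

The normal system XᵀX·[p, q]ᵀ = Xᵀv is [[91, 369]; [369, 2275]]·[p, q]ᵀ = [-831, -5657]ᵀ.
Determinant 91·2275 − 369² = 70864.
p = ((-831)·2275 − 369·(-5657))/70864 = 49227/17716; q = (91·(-5657) − 369·(-831))/70864 = -52037/17716.

p = 2.779, q = -2.937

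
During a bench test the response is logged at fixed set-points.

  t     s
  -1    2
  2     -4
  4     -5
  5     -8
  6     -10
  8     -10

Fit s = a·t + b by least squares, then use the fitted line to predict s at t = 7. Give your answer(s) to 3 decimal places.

Sums needed: Σt·t = 146, Σt = 24, Σ1 = 6.
Moment sums: Σt·s = -210, Σs = -35.
So MᵀM·[a, b]ᵀ = Mᵀs: [[146, 24]; [24, 6]]·[a, b]ᵀ = [-210, -35]ᵀ.
Eliminating b: 6·(row 1) − 24·(row 2) gives 300·a = 6·(-210) − 24·(-35) = -420, so a = -7/5.
Then b = ((-35) − 24·(-7/5))/6 = -7/30.
At t = 7: ŝ = (-7/5)·(7) + (-7/30)·(1) = -301/30.

ŝ = -10.033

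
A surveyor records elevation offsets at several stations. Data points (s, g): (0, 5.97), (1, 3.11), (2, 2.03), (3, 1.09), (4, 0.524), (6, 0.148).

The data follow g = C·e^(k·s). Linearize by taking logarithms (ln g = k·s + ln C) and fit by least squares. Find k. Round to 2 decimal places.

k = -0.61

Taking logs, ln g = k·s + ln C, so regress ln g on s.
Over the data: Σs = 16.0000, Σ(s)² = 66.0000, Σln g = 1.1588, Σs·ln g = -11.2391.
Normal system: [[66.0000, 16.0000]; [16.0000, 6]]·[k, ln C]ᵀ = [-11.2391, 1.1588]ᵀ.
Slope k = (n·Σs·ln g − Σs·Σln g)/(n·Σ(s)² − (Σs)²) = (6·-11.2391 − 16.0000·1.1588)/140.0000 = -0.61411; ln C = (Σln g − k·Σs)/n = 1.83075.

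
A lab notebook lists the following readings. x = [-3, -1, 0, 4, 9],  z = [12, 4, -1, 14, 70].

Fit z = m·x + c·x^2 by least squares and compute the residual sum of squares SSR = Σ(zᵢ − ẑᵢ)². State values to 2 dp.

AᵀA·[m, c]ᵀ = Aᵀz reads: 107·m + 765·c = 646;  765·m + 6899·c = 6006.
(Σx·x = 107, Σx·x^2 = 765, Σx^2·x^2 = 6899, Σx·z = 646, Σx^2·z = 6006.)
Eliminating c: 6899·(row 1) − 765·(row 2) gives 152968·m = 6899·646 − 765·6006 = -137836, so m = -34459/38242.
Then c = (6006 − 765·(-34459/38242))/6899 = 37113/38242.
Residuals: 10755/19121, 40698/19121, -1, 39708/19121, -9541/19121; SSR = 199015/19121.

SSR = 10.41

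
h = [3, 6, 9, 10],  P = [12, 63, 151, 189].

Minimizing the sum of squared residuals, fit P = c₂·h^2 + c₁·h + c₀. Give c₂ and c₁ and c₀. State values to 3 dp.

c₂ = 2.076, c₁ = -1.718, c₀ = -1.503

Forming MᵀM = [[17938, 1972, 226]; [1972, 226, 28]; [226, 28, 4]] and MᵀP = [33507, 3663, 415]ᵀ gives MᵀM·[c₂, c₁, c₀]ᵀ = MᵀP.
Inverting the 3×3 Gram matrix, [c₂, c₁, c₀]ᵀ = [137/66, -189/110, -248/165]ᵀ.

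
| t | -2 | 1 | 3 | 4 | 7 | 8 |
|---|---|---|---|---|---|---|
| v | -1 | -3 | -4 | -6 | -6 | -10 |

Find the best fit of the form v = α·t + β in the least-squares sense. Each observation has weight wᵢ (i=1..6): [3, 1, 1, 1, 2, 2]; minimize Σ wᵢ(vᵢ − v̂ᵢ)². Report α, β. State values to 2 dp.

α = -0.76, β = -2.36

Entries of XᵀWX: Σwᵢ·t·t = 264, Σwᵢ·t = 32, Σwᵢ·1 = 10.
Moment sums: Σwᵢ·t·v = -277, Σwᵢ·v = -48.
det = 264·10 − 32² = 1616.
α = ((-277)·10 − 32·(-48))/1616 = -617/808; β = (264·(-48) − 32·(-277))/1616 = -238/101.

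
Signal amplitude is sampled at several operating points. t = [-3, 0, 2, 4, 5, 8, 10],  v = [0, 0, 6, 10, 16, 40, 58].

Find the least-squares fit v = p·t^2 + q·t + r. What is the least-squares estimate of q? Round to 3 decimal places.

q = 1.140

Compute the Gram sums: Σt^2·t^2 = 15074, Σt^2·t = 1682, Σt^2 = 218, Σt·t = 218, Σt = 26, Σ1 = 7.
And Σt^2·v = 8944, Σt·v = 1032, Σv = 130.
Row-reducing yields p = 50503/107247, q = 122219/107247, r = -11678/35749.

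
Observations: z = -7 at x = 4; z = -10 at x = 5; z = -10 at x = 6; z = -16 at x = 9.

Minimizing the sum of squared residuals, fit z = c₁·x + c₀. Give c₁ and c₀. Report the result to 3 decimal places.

Compute the Gram sums: Σx·x = 158, Σx = 24, Σ1 = 4.
And Σx·z = -282, Σz = -43.
AᵀA·[c₁, c₀]ᵀ = Aᵀz becomes [[158, 24]; [24, 4]]·[c₁, c₀]ᵀ = [-282, -43]ᵀ.
Eliminating c₀: 4·(row 1) − 24·(row 2) gives 56·c₁ = 4·(-282) − 24·(-43) = -96, so c₁ = -12/7.
Then c₀ = ((-43) − 24·(-12/7))/4 = -13/28.

c₁ = -1.714, c₀ = -0.464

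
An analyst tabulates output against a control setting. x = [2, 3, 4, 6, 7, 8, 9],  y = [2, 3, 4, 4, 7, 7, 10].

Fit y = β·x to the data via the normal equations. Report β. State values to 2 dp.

Compute the Gram sums: Σx·x = 259.
And Σx·y = 248.
Normal equations: [[259]]·[β]ᵀ = [248]ᵀ.
Hence β = 248 / 259 ≈ 0.957529.

β = 0.96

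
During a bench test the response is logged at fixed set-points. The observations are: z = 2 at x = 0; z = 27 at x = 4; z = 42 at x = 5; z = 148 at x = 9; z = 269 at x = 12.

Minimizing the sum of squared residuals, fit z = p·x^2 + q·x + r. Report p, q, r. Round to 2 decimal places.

p = 2.02, q = -1.97, r = 2.03

The normal equations are: 28178·p + 2646·q + 266·r = 52206;  2646·p + 266·q + 30·r = 4878;  266·p + 30·q + 5·r = 488.
(Σx^2·x^2 = 28178, Σx^2·x = 2646, Σx^2 = 266, Σx·x = 266, Σx = 30, Σ1 = 5, Σx^2·z = 52206, Σx·z = 4878, Σz = 488.)
Inverting the 3×3 Gram matrix, [p, q, r]ᵀ = [130949/64878, -42575/21626, 5998/2949]ᵀ.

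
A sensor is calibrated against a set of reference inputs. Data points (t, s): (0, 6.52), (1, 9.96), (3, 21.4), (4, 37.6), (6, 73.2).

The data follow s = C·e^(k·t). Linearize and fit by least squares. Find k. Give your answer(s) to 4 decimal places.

Let Y = ln s. Fitting Y = k·t + ln C by least squares:
Sums: Σt = 14.0000, Σ(t)² = 62.0000, Σln s = 15.1570, Σt·ln s = 51.7559.
Normal system: [[62.0000, 14.0000]; [14.0000, 5]]·[k, ln C]ᵀ = [51.7559, 15.1570]ᵀ.
Δ = 62.0000·5 − (14.0000)² = 114.0000; k = (51.7559·5 − 14.0000·15.1570)/114.0000 = 0.40861, ln C = (62.0000·15.1570 − 14.0000·51.7559)/114.0000 = 1.88731.

k = 0.4086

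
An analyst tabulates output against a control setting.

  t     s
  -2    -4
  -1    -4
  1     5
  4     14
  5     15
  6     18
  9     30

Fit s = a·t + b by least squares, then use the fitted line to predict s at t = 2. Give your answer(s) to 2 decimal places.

With design matrix A, AᵀA = [[164, 22]; [22, 7]] and Aᵀs = [526, 74]ᵀ.
Determinant 164·7 − 22² = 664.
a = (526·7 − 22·74)/664 = 1027/332; b = (164·74 − 22·526)/664 = 141/166.
At t = 2: ŝ = (1027/332)·(2) + (141/166)·(1) = 584/83.

ŝ = 7.04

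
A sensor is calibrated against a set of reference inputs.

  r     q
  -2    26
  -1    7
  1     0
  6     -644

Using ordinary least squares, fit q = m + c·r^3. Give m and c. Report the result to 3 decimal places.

m = 3.002, c = -2.995

Setting ∂/∂m … = 0 gives: 4·m + 208·c = -611;  208·m + 46722·c = -139319.
Eliminating c: 46722·(row 1) − 208·(row 2) gives 143624·m = 46722·(-611) − 208·(-139319) = 431210, so m = 16585/5524.
Then c = ((-139319) − 208·(16585/5524))/46722 = -107547/35906.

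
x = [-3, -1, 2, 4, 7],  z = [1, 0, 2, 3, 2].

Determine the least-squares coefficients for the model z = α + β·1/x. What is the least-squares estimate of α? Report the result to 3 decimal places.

Forming AᵀA = [[5, -37/84]; [-37/84, 10189/7056]] and Aᵀz = [8, 143/84]ᵀ gives AᵀA·[α, β]ᵀ = Aᵀz.
Eliminating β: (10189/7056)·(row 1) − (-37/84)·(row 2) gives (6197/882)·α = (10189/7056)·8 − (-37/84)·(143/84) = 86803/7056, so α = 86803/49576.
Then β = ((143/84) − (-37/84)·(86803/49576))/(10189/7056) = 21231/12394.

α = 1.751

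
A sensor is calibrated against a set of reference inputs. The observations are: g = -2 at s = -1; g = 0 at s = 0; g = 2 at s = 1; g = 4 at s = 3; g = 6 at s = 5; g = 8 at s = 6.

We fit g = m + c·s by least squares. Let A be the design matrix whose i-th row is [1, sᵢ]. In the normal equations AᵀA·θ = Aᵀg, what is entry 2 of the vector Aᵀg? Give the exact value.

Entry 2 ↔ basis s, so (Aᵀg)_{2} = Σᵢ (s)·gᵢ = (-1)·(-2) + (0)·(0) + (1)·(2) + (3)·(4) + (5)·(6) + (6)·(8) = 94.

94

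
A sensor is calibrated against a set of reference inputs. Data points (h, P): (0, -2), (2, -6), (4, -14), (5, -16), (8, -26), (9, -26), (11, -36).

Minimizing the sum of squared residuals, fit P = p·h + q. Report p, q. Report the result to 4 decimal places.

p = -3.0305, q = -1.1159

Entries of AᵀA: Σh·h = 311, Σh = 39, Σ1 = 7.
For AᵀP: Σh·P = -986, ΣP = -126.
Eliminating q: 7·(row 1) − 39·(row 2) gives 656·p = 7·(-986) − 39·(-126) = -1988, so p = -497/164.
Then q = ((-126) − 39·(-497/164))/7 = -183/164.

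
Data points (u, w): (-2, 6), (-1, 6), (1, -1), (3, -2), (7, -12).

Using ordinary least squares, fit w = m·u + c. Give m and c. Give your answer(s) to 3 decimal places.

m = -2.035, c = 2.656

Forming XᵀX = [[64, 8]; [8, 5]] and Xᵀw = [-109, -3]ᵀ gives XᵀX·[m, c]ᵀ = Xᵀw.
det = 64·5 − 8² = 256.
m = ((-109)·5 − 8·(-3))/256 = -521/256; c = (64·(-3) − 8·(-109))/256 = 85/32.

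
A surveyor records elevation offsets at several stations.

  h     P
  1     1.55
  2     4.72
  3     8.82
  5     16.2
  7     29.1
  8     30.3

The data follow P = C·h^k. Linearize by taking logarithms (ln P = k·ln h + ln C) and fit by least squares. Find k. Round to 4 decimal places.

k = 1.4401

Let Y = ln P. Fitting Y = k·ln h + ln C by least squares:
Sums: Σln h = 7.4265, Σ(ln h)² = 12.3883, Σln P = 13.7340, Σln h·ln P = 21.6021.
Normal system: [[12.3883, 7.4265]; [7.4265, 6]]·[k, ln C]ᵀ = [21.6021, 13.7340]ᵀ.
Solving (det = 19.1764): k = 1.44012, ln C = 0.50647.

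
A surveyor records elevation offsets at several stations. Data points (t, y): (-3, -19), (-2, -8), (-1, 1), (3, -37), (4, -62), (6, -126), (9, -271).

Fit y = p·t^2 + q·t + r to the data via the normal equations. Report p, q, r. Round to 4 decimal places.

p = -3.0020, q = -2.9914, r = -0.8314

Compute the Gram sums: Σt^2·t^2 = 8292, Σt^2·t = 1000, Σt^2 = 156, Σt·t = 156, Σt = 16, Σ1 = 7.
And Σt^2·y = -28014, Σt·y = -3482, Σy = -522.
Normal equations: [[8292, 1000, 156]; [1000, 156, 16]; [156, 16, 7]]·[p, q, r]ᵀ = [-28014, -3482, -522]ᵀ.
Solving the 3×3 system (Gaussian elimination) gives p = -423173/140962, q = -421677/140962, r = -58596/70481.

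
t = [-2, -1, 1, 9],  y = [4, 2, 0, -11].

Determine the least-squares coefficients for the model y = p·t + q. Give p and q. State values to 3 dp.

Normal-equation sums: Σt·t = 87, Σt = 7, Σ1 = 4.
Right-hand side: Σt·y = -109, Σy = -5.
AᵀA·[p, q]ᵀ = Aᵀy becomes [[87, 7]; [7, 4]]·[p, q]ᵀ = [-109, -5]ᵀ.
Eliminating q: 4·(row 1) − 7·(row 2) gives 299·p = 4·(-109) − 7·(-5) = -401, so p = -401/299.
Then q = ((-5) − 7·(-401/299))/4 = 328/299.

p = -1.341, q = 1.097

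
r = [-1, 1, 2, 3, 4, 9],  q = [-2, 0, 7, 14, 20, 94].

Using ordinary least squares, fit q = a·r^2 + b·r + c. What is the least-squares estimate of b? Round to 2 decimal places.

Normal-equation sums: Σr^2·r^2 = 6916, Σr^2·r = 828, Σr^2 = 112, Σr·r = 112, Σr = 18, Σ1 = 6.
For Xᵀq: Σr^2·q = 8086, Σr·q = 984, Σq = 133.
So XᵀX·[a, b, c]ᵀ = Xᵀq: [[6916, 828, 112]; [828, 112, 18]; [112, 18, 6]]·[a, b, c]ᵀ = [8086, 984, 133]ᵀ.
Solving the 3×3 system (Gaussian elimination) gives a = 13940/14177, b = 49485/28354, c = -20184/14177.

b = 1.75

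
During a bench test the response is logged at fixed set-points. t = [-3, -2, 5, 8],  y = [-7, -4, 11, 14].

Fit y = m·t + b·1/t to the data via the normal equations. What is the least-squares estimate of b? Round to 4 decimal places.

b = 2.2975

The normal system XᵀX·[m, b]ᵀ = Xᵀy is [[102, 4]; [4, 6001/14400]]·[m, b]ᵀ = [196, 497/60]ᵀ.
det = 102·(6001/14400) − 4² = 63617/2400.
m = (196·(6001/14400) − 4·(497/60))/(63617/2400) = 349538/190851; b = (102·(497/60) − 4·196)/(63617/2400) = 146160/63617.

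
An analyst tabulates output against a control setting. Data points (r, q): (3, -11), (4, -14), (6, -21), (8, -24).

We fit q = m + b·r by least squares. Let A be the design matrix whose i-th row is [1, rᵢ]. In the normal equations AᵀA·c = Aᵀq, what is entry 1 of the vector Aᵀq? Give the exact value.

Entry 1 ↔ basis 1, so (Aᵀq)_{1} = Σᵢ qᵢ = (1)·(-11) + (1)·(-14) + (1)·(-21) + (1)·(-24) = -70.

-70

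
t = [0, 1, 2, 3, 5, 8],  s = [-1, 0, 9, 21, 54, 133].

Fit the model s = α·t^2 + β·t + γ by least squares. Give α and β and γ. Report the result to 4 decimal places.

With design matrix X, XᵀX = [[4819, 673, 103]; [673, 103, 19]; [103, 19, 6]] and Xᵀs = [10087, 1415, 216]ᵀ.
Inverting the 3×3 Gram matrix, [α, β, γ]ᵀ = [7387/3894, 6641/3894, -116/59]ᵀ.

α = 1.8970, β = 1.7054, γ = -1.9661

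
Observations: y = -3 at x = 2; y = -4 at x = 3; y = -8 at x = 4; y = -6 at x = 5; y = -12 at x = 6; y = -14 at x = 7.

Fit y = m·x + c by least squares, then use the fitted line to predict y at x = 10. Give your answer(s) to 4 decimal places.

ŷ = -19.9333

MᵀM·[m, c]ᵀ = Mᵀy reads: 139·m + 27·c = -250;  27·m + 6·c = -47.
(Σx·x = 139, Σx = 27, Σ1 = 6, Σx·y = -250, Σy = -47.)
det = 139·6 − 27² = 105.
m = ((-250)·6 − 27·(-47))/105 = -11/5; c = (139·(-47) − 27·(-250))/105 = 31/15.
At x = 10: ŷ = (-11/5)·(10) + (31/15)·(1) = -299/15.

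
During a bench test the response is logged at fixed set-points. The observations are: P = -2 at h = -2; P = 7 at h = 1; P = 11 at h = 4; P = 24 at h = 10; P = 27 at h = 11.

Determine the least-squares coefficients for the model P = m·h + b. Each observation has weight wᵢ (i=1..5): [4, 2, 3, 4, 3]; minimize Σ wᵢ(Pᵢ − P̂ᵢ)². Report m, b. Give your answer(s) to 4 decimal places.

m = 2.1563, b = 2.8531

Entries of AᵀWA: Σwᵢ·h·h = 829, Σwᵢ·h = 79, Σwᵢ·1 = 16.
Right-hand side: Σwᵢ·h·P = 2013, Σwᵢ·P = 216.
Normal equations: [[829, 79]; [79, 16]]·[m, b]ᵀ = [2013, 216]ᵀ.
Determinant 829·16 − 79² = 7023.
m = (2013·16 − 79·216)/7023 = 5048/2341; b = (829·216 − 79·2013)/7023 = 6679/2341.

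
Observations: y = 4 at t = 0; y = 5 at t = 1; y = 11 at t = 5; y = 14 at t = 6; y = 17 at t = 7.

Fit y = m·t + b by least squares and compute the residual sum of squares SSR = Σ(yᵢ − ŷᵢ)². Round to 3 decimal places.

SSR = 3.381

Sums needed: Σt·t = 111, Σt = 19, Σ1 = 5.
For Xᵀy: Σt·y = 263, Σy = 51.
XᵀX·[m, b]ᵀ = Xᵀy becomes [[111, 19]; [19, 5]]·[m, b]ᵀ = [263, 51]ᵀ.
Eliminating b: 5·(row 1) − 19·(row 2) gives 194·m = 5·263 − 19·51 = 346, so m = 173/97.
Then b = (51 − 19·(173/97))/5 = 332/97.
Residuals: 56/97, -20/97, -130/97, -12/97, 106/97; SSR = 328/97.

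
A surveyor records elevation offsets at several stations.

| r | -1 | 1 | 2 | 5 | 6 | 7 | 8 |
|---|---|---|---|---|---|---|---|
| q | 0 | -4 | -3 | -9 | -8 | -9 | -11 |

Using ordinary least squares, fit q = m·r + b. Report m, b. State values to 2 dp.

Setting ∂/∂m … = 0 gives: 180·m + 28·b = -254;  28·m + 7·b = -44.
(Σr·r = 180, Σr = 28, Σ1 = 7, Σr·q = -254, Σq = -44.)
Eliminating b: 7·(row 1) − 28·(row 2) gives 476·m = 7·(-254) − 28·(-44) = -546, so m = -39/34.
Then b = ((-44) − 28·(-39/34))/7 = -202/119.

m = -1.15, b = -1.70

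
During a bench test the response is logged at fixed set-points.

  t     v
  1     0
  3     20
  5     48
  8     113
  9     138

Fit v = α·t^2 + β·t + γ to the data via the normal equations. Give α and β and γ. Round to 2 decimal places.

From the data, Σt^2·t^2 = 11364, Σt^2·t = 1394, Σt^2 = 180, Σt·t = 180, Σt = 26, Σ1 = 5.
Right-hand side: Σt^2·v = 19790, Σt·v = 2446, Σv = 319.
XᵀX·[α, β, γ]ᵀ = Xᵀv becomes [[11364, 1394, 180]; [1394, 180, 26]; [180, 26, 5]]·[α, β, γ]ᵀ = [19790, 2446, 319]ᵀ.
Inverting the 3×3 Gram matrix, [α, β, γ]ᵀ = [14464/11299, 50671/11299, -63317/11299]ᵀ.

α = 1.28, β = 4.48, γ = -5.60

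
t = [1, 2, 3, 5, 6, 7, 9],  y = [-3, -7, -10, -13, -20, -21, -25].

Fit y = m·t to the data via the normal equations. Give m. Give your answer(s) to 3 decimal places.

m = -2.946

Normal-equation sums: Σt·t = 205.
And Σt·y = -604.
XᵀX·[m]ᵀ = Xᵀy becomes [[205]]·[m]ᵀ = [-604]ᵀ.
Hence m = -604 / 205 ≈ -2.94634.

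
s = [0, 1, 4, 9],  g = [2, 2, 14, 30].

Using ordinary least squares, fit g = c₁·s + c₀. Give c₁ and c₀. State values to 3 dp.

c₁ = 3.265, c₀ = 0.571

XᵀX·[c₁, c₀]ᵀ = Xᵀg reads: 98·c₁ + 14·c₀ = 328;  14·c₁ + 4·c₀ = 48.
det = 98·4 − 14² = 196.
c₁ = (328·4 − 14·48)/196 = 160/49; c₀ = (98·48 − 14·328)/196 = 4/7.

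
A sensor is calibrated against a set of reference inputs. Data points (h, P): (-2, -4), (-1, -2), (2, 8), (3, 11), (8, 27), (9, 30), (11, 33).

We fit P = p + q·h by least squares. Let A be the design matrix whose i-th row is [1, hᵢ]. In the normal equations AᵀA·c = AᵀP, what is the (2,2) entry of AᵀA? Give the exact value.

Row 2 ↔ basis h, column 2 ↔ basis h, so (AᵀA)_{2,2} = Σᵢ (h)·(h) = (-2)·(-2) + (-1)·(-1) + (2)·(2) + (3)·(3) + (8)·(8) + (9)·(9) + (11)·(11) = 284.

284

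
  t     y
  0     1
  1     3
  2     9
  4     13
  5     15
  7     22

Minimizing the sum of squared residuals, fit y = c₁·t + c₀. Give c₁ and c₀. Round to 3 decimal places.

From the data, Σt·t = 95, Σt = 19, Σ1 = 6.
Right-hand side: Σt·y = 302, Σy = 63.
XᵀX·[c₁, c₀]ᵀ = Xᵀy becomes [[95, 19]; [19, 6]]·[c₁, c₀]ᵀ = [302, 63]ᵀ.
Δ = 95·6 − 19² = 209.
c₁ = (302·6 − 19·63)/209 = 615/209; c₀ = (95·63 − 19·302)/209 = 13/11.

c₁ = 2.943, c₀ = 1.182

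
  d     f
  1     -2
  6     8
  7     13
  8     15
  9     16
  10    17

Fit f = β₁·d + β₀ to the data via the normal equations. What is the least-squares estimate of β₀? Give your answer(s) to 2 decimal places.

β₀ = -4.05

Setting ∂/∂β₁ … = 0 gives: 331·β₁ + 41·β₀ = 571;  41·β₁ + 6·β₀ = 67.
(Σd·d = 331, Σd = 41, Σ1 = 6, Σd·f = 571, Σf = 67.)
Δ = 331·6 − 41² = 305.
β₁ = (571·6 − 41·67)/305 = 679/305; β₀ = (331·67 − 41·571)/305 = -1234/305.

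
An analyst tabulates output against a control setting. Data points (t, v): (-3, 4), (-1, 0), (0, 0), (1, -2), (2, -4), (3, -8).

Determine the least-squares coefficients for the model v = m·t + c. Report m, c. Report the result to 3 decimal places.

m = -1.829, c = -1.057

The normal equations are: 24·m + 2·c = -46;  2·m + 6·c = -10.
Determinant 24·6 − 2² = 140.
m = ((-46)·6 − 2·(-10))/140 = -64/35; c = (24·(-10) − 2·(-46))/140 = -37/35.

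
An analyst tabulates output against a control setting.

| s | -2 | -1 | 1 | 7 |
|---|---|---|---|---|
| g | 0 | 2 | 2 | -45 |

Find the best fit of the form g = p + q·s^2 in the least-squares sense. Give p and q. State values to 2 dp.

p = 3.29, q = -0.98

From the data, Σ1 = 4, Σs^2 = 55, Σs^2·s^2 = 2419.
Right-hand side: Σg = -41, Σs^2·g = -2201.
Eliminating q: 2419·(row 1) − 55·(row 2) gives 6651·p = 2419·(-41) − 55·(-2201) = 21876, so p = 7292/2217.
Then q = ((-2201) − 55·(7292/2217))/2419 = -2183/2217.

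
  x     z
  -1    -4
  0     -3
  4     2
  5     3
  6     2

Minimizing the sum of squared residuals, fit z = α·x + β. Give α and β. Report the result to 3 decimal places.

Normal-equation sums: Σx·x = 78, Σx = 14, Σ1 = 5.
Moment sums: Σx·z = 39, Σz = 0.
Eliminating β: 5·(row 1) − 14·(row 2) gives 194·α = 5·39 − 14·0 = 195, so α = 195/194.
Then β = (0 − 14·(195/194))/5 = -273/97.

α = 1.005, β = -2.814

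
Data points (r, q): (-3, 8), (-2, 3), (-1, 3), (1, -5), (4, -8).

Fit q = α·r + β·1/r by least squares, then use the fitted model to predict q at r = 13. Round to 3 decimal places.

Compute the Gram sums: Σr·r = 31, Σr·1/r = 5, Σ1/r·1/r = 349/144.
Moment sums: Σr·q = -70, Σ1/r·q = -85/6.
AᵀA·[α, β]ᵀ = Aᵀq becomes [[31, 5]; [5, 349/144]]·[α, β]ᵀ = [-70, -85/6]ᵀ.
Eliminating β: (349/144)·(row 1) − 5·(row 2) gives (7219/144)·α = (349/144)·(-70) − 5·(-85/6) = -7115/72, so α = -14230/7219.
Then β = ((-85/6) − 5·(-14230/7219))/(349/144) = -12840/7219.
At r = 13: q̂ = (-14230/7219)·(13) + (-12840/7219)·(1/13) = -2417710/93847.

q̂ = -25.762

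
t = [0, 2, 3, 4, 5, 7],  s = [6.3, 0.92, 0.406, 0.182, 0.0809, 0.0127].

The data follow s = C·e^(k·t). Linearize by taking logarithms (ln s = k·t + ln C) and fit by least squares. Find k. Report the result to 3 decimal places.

k = -0.874

Let Y = ln s. Fitting Y = k·t + ln C by least squares:
XᵀX = [[103.0000, 21.0000]; [21.0000, 6]], rhs = [-52.8217, -7.7287]ᵀ  (here Σt = 21.0000, Σ(t)² = 103.0000, Σln s = -7.7287, Σt·ln s = -52.8217).
Δ = 103.0000·6 − (21.0000)² = 177.0000; k = (-52.8217·6 − 21.0000·-7.7287)/177.0000 = -0.87361, ln C = (103.0000·-7.7287 − 21.0000·-52.8217)/177.0000 = 1.76951.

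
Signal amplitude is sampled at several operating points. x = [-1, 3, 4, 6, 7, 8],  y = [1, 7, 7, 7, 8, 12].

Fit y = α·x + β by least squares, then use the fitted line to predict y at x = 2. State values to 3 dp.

Normal-equation sums: Σx·x = 175, Σx = 27, Σ1 = 6.
And Σx·y = 242, Σy = 42.
Normal equations: [[175, 27]; [27, 6]]·[α, β]ᵀ = [242, 42]ᵀ.
det = 175·6 − 27² = 321.
α = (242·6 − 27·42)/321 = 106/107; β = (175·42 − 27·242)/321 = 272/107.
At x = 2: ŷ = (106/107)·(2) + (272/107)·(1) = 484/107.

ŷ = 4.523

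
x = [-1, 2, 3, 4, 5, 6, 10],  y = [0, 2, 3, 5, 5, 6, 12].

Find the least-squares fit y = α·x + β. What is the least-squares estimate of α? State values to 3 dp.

α = 1.091

Forming MᵀM = [[191, 29]; [29, 7]] and Mᵀy = [214, 33]ᵀ gives MᵀM·[α, β]ᵀ = Mᵀy.
Δ = 191·7 − 29² = 496.
α = (214·7 − 29·33)/496 = 541/496; β = (191·33 − 29·214)/496 = 97/496.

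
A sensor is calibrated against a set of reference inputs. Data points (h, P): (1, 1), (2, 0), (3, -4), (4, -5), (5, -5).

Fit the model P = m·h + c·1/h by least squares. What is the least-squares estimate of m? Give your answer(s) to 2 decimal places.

m = -1.24

From the data, Σh·h = 55, Σh·1/h = 5, Σ1/h·1/h = 5269/3600.
And Σh·P = -56, Σ1/h·P = -31/12.
So AᵀA·[m, c]ᵀ = AᵀP: [[55, 5]; [5, 5269/3600]]·[m, c]ᵀ = [-56, -31/12]ᵀ.
Eliminating c: (5269/3600)·(row 1) − 5·(row 2) gives (39959/720)·m = (5269/3600)·(-56) − 5·(-31/12) = -62141/900, so m = -248564/199795.
Then c = ((-31/12) − 5·(-248564/199795))/(5269/3600) = 99300/39959.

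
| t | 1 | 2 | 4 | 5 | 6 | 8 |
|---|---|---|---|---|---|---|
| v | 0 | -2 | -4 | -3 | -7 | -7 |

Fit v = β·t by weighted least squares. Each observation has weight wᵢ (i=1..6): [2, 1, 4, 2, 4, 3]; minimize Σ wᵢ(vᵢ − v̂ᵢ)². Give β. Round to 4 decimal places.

The normal system XᵀWX·[β]ᵀ = XᵀWv is [[456]]·[β]ᵀ = [-434]ᵀ.
Hence β = -434 / 456 ≈ -0.951754.

β = -0.9518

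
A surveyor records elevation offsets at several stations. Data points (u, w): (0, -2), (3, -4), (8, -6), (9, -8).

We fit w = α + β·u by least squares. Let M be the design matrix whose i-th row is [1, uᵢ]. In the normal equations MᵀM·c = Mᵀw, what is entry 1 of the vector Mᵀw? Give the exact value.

-20

Entry 1 ↔ basis 1, so (Mᵀw)_{1} = Σᵢ wᵢ = (1)·(-2) + (1)·(-4) + (1)·(-6) + (1)·(-8) = -20.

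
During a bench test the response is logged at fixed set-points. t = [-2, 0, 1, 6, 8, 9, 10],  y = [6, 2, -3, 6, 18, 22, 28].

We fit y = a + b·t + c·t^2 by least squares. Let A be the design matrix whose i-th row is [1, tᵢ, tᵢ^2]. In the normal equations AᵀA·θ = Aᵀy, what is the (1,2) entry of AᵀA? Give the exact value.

32

Row 1 ↔ basis 1, column 2 ↔ basis t, so (AᵀA)_{1,2} = Σᵢ t = (1)·(-2) + (1)·(0) + (1)·(1) + (1)·(6) + (1)·(8) + (1)·(9) + (1)·(10) = 32.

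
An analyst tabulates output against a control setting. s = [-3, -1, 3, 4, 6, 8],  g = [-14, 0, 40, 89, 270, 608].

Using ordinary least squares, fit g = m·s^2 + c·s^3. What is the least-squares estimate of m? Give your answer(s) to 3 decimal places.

m = 1.494

Normal-equation sums: Σs^2·s^2 = 5811, Σs^2·s^3 = 41567, Σs^3·s^3 = 314355.
Moment sums: Σs^2·g = 50290, Σs^3·g = 376770.
det = 5811·314355 − 41567² = 98901416.
m = (50290·314355 − 41567·376770)/98901416 = 18464295/12362677; c = (5811·376770 − 41567·50290)/98901416 = 12375755/12362677.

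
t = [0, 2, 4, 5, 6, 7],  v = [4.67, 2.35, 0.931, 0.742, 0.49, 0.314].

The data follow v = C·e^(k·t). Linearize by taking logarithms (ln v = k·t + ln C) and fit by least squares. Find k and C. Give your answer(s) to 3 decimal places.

Let Y = ln v. Fitting Y = k·t + ln C by least squares:
XᵀX = [[130.0000, 24.0000]; [24.0000, 6]], rhs = [-12.4578, 0.1540]ᵀ  (here Σt = 24.0000, Σ(t)² = 130.0000, Σln v = 0.1540, Σt·ln v = -12.4578).
Slope k = (n·Σt·ln v − Σt·Σln v)/(n·Σ(t)² − (Σt)²) = (6·-12.4578 − 24.0000·0.1540)/204.0000 = -0.38452; ln C = (Σln v − k·Σt)/n = 1.56374, so C = exp(1.56374) = 4.77664.

k = -0.385, C = 4.777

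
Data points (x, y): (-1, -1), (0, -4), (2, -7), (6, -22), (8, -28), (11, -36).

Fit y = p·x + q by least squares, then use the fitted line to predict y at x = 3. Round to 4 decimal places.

With design matrix M, MᵀM = [[226, 26]; [26, 6]] and Mᵀy = [-765, -98]ᵀ.
Determinant 226·6 − 26² = 680.
p = ((-765)·6 − 26·(-98))/680 = -1021/340; q = (226·(-98) − 26·(-765))/680 = -1129/340.
At x = 3: ŷ = (-1021/340)·(3) + (-1129/340)·(1) = -1048/85.

ŷ = -12.3294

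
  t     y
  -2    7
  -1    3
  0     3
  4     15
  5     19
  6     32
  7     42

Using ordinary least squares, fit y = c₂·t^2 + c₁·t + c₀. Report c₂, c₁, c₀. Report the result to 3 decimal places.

c₂ = 0.905, c₁ = -0.648, c₀ = 2.106

Compute the Gram sums: Σt^2·t^2 = 4595, Σt^2·t = 739, Σt^2 = 131, Σt·t = 131, Σt = 19, Σ1 = 7.
Right-hand side: Σt^2·y = 3956, Σt·y = 624, Σy = 121.
So XᵀX·[c₂, c₁, c₀]ᵀ = Xᵀy: [[4595, 739, 131]; [739, 131, 19]; [131, 19, 7]]·[c₂, c₁, c₀]ᵀ = [3956, 624, 121]ᵀ.
Solving the 3×3 system (Gaussian elimination) gives c₂ = 2300/2541, c₁ = -599/924, c₀ = 7135/3388.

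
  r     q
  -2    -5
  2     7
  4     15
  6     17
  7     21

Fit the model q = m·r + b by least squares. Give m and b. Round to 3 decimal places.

With design matrix M, MᵀM = [[109, 17]; [17, 5]] and Mᵀq = [333, 55]ᵀ.
Eliminating b: 5·(row 1) − 17·(row 2) gives 256·m = 5·333 − 17·55 = 730, so m = 365/128.
Then b = (55 − 17·(365/128))/5 = 167/128.

m = 2.852, b = 1.305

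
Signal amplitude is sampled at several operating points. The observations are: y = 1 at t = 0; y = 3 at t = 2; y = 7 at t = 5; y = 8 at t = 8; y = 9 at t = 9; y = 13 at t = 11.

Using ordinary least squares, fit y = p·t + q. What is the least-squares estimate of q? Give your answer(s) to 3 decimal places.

q = 1.064

The normal system AᵀA·[p, q]ᵀ = Aᵀy is [[295, 35]; [35, 6]]·[p, q]ᵀ = [329, 41]ᵀ.
Δ = 295·6 − 35² = 545.
p = (329·6 − 35·41)/545 = 539/545; q = (295·41 − 35·329)/545 = 116/109.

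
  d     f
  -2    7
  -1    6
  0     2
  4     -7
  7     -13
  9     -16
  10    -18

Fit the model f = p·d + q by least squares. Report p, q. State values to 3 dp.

p = -2.128, q = 2.638

XᵀX·[p, q]ᵀ = Xᵀf reads: 251·p + 27·q = -463;  27·p + 7·q = -39.
Eliminating q: 7·(row 1) − 27·(row 2) gives 1028·p = 7·(-463) − 27·(-39) = -2188, so p = -547/257.
Then q = ((-39) − 27·(-547/257))/7 = 678/257.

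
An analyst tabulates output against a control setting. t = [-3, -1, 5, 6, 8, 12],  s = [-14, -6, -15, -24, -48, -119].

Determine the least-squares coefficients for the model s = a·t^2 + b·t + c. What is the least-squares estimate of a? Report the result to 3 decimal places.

a = -0.981

Compute the Gram sums: Σt^2·t^2 = 26835, Σt^2·t = 2553, Σt^2 = 279, Σt·t = 279, Σt = 27, Σ1 = 6.
Right-hand side: Σt^2·s = -21579, Σt·s = -1983, Σs = -226.
Solving the 3×3 system (Gaussian elimination) gives a = -2723/2776, b = 27031/13880, c = -17033/20820.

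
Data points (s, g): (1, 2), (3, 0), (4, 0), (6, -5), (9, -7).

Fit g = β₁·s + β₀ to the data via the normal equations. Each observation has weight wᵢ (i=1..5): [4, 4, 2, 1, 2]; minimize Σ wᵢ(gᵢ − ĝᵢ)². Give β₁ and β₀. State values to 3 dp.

From the data, Σwᵢ·s·s = 270, Σwᵢ·s = 48, Σwᵢ·1 = 13.
Right-hand side: Σwᵢ·s·g = -148, Σwᵢ·g = -11.
So XᵀWX·[β₁, β₀]ᵀ = XᵀWg: [[270, 48]; [48, 13]]·[β₁, β₀]ᵀ = [-148, -11]ᵀ.
Determinant 270·13 − 48² = 1206.
β₁ = ((-148)·13 − 48·(-11))/1206 = -698/603; β₀ = (270·(-11) − 48·(-148))/1206 = 689/201.

β₁ = -1.158, β₀ = 3.428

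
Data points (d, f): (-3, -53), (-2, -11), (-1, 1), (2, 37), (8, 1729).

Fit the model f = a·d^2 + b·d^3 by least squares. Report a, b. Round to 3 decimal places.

a = 3.118, b = 2.987

Setting ∂/∂a … = 0 gives: 4210·a + 32524·b = 110284;  32524·a + 263002·b = 887062.
(Σd^2·d^2 = 4210, Σd^2·d^3 = 32524, Σd^3·d^3 = 263002, Σd^2·f = 110284, Σd^3·f = 887062.)
Δ = 4210·263002 − 32524² = 49427844.
a = (110284·263002 − 32524·887062)/49427844 = 12842340/4118987; b = (4210·887062 − 32524·110284)/49427844 = 12304517/4118987.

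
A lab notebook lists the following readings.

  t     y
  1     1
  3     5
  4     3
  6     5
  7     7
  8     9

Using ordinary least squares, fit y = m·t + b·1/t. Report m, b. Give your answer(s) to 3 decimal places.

m = 1.015, b = 0.231

Normal-equation sums: Σt·t = 175, Σt·1/t = 6, Σ1/t·1/t = 34925/28224.
For Mᵀy: Σt·y = 179, Σ1/t·y = 51/8.
Normal equations: [[175, 6]; [6, 34925/28224]]·[m, b]ᵀ = [179, 51/8]ᵀ.
Eliminating b: (34925/28224)·(row 1) − 6·(row 2) gives (727973/4032)·m = (34925/28224)·179 − 6·(51/8) = 5172007/28224, so m = 5172007/5095811.
Then b = ((51/8) − 6·(5172007/5095811))/(34925/28224) = 167832/727973.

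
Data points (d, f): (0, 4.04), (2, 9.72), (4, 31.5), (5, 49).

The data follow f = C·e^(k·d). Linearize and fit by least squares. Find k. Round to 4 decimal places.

Linearized form: ln f = k·d + ln C. From the 4 transformed points,
Σd = 11.0000, Σ(d)² = 45.0000, Σln f = 11.0122, Σd·ln f = 37.8074.
Equations: 45.0000·k + 11.0000·ln C = 37.8074;  11.0000·k + 4·ln C = 11.0122.
Slope k = (n·Σd·ln f − Σd·Σln f)/(n·Σ(d)² − (Σd)²) = (4·37.8074 − 11.0000·11.0122)/59.0000 = 0.51009; ln C = (Σln f − k·Σd)/n = 1.35032.

k = 0.5101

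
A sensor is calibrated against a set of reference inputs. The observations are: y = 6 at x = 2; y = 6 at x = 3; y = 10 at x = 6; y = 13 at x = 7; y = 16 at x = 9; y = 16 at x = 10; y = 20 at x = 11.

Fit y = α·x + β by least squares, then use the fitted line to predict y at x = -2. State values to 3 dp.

Normal-equation sums: Σx·x = 400, Σx = 48, Σ1 = 7.
And Σx·y = 705, Σy = 87.
Normal equations: [[400, 48]; [48, 7]]·[α, β]ᵀ = [705, 87]ᵀ.
Determinant 400·7 − 48² = 496.
α = (705·7 − 48·87)/496 = 759/496; β = (400·87 − 48·705)/496 = 60/31.
At x = -2: ŷ = (759/496)·(-2) + (60/31)·(1) = -9/8.

ŷ = -1.125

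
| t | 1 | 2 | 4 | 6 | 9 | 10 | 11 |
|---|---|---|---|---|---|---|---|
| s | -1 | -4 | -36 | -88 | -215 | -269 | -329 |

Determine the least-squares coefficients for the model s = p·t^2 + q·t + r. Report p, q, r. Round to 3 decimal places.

p = -3.044, q = 3.613, r = -0.666

Compute the Gram sums: Σt^2·t^2 = 32771, Σt^2·t = 3349, Σt^2 = 359, Σt·t = 359, Σt = 43, Σ1 = 7.
And Σt^2·s = -87885, Σt·s = -8925, Σs = -942.
So AᵀA·[p, q, r]ᵀ = Aᵀs: [[32771, 3349, 359]; [3349, 359, 43]; [359, 43, 7]]·[p, q, r]ᵀ = [-87885, -8925, -942]ᵀ.
Solving the 3×3 system (Gaussian elimination) gives p = -191797/63014, q = 227669/63014, r = -20988/31507.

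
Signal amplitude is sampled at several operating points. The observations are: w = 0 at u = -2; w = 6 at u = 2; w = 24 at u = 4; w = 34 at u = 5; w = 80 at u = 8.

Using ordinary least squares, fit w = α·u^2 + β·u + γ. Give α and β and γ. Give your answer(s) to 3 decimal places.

Forming XᵀX = [[5009, 701, 113]; [701, 113, 17]; [113, 17, 5]] and Xᵀw = [6378, 918, 144]ᵀ gives XᵀX·[α, β, γ]ᵀ = Xᵀw.
Solving the 3×3 system (Gaussian elimination) gives α = 2549/2442, β = 131/74, γ = -988/1221.

α = 1.044, β = 1.770, γ = -0.809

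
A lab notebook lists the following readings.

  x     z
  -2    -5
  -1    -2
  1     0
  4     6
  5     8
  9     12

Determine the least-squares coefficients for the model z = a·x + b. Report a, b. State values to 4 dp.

a = 1.5625, b = -1.0000

Entries of MᵀM: Σx·x = 128, Σx = 16, Σ1 = 6.
And Σx·z = 184, Σz = 19.
Eliminating b: 6·(row 1) − 16·(row 2) gives 512·a = 6·184 − 16·19 = 800, so a = 25/16.
Then b = (19 − 16·(25/16))/6 = -1.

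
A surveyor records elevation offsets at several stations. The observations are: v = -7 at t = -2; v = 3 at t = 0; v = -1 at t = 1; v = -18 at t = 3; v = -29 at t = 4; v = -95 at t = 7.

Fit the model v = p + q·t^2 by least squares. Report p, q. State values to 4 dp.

With design matrix M, MᵀM = [[6, 79]; [79, 2755]] and Mᵀv = [-147, -5310]ᵀ.
Δ = 6·2755 − 79² = 10289.
p = ((-147)·2755 − 79·(-5310))/10289 = 14505/10289; q = (6·(-5310) − 79·(-147))/10289 = -20247/10289.

p = 1.4098, q = -1.9678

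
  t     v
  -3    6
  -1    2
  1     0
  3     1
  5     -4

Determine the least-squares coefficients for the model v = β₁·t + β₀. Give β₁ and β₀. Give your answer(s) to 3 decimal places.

Compute the Gram sums: Σt·t = 45, Σt = 5, Σ1 = 5.
And Σt·v = -37, Σv = 5.
XᵀX·[β₁, β₀]ᵀ = Xᵀv becomes [[45, 5]; [5, 5]]·[β₁, β₀]ᵀ = [-37, 5]ᵀ.
Eliminating β₀: 5·(row 1) − 5·(row 2) gives 200·β₁ = 5·(-37) − 5·5 = -210, so β₁ = -21/20.
Then β₀ = (5 − 5·(-21/20))/5 = 41/20.

β₁ = -1.050, β₀ = 2.050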